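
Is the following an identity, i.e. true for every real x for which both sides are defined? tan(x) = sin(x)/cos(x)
Yes, this is an identity.

Claim: tan(x) = sin(x)/cos(x).
Reasoning: For an angle x whose terminal point on the unit circle is (cos x, sin x), tan(x) is defined as the ratio (second coordinate)/(first coordinate) = sin(x)/cos(x), wherever cos(x) ≠ 0.
So the two sides agree for every real x for which both sides are defined.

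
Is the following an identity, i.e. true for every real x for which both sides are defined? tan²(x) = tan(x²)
No, this is NOT an identity.

Claim: tan²(x) = tan(x²).
Test a specific point where both sides are defined: x = π/4.
LHS = tan²(x) ≈ 1.0000
RHS = tan(x²) ≈ 0.7092
Since 1.0000 ≠ 0.7092, the equation fails at this point, so it cannot hold for every real x for which both sides are defined.
tan²(x) means (tan x)², squaring the output; tan(x²) squares the input. These are different functions.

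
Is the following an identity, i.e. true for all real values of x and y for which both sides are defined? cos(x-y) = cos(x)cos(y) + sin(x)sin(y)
Claim: cos(x-y) = cos(x)cos(y) + sin(x)sin(y).
Reasoning: Replace y by -y in cos(x+y) = cos(x)cos(y) - sin(x)sin(y) and use cos(-y) = cos(y), sin(-y) = -sin(y): cos(x-y) = cos(x)cos(y) + sin(x)sin(y).
So the two sides agree for all real values of x and y for which both sides are defined.

Conclusion: Yes, this is an identity.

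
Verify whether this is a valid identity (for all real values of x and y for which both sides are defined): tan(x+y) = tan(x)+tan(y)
No, this is NOT an identity.

Claim: tan(x+y) = tan(x)+tan(y).
Test a specific point where both sides are defined: x = -π/3, y = 2π/3.
LHS = tan(x+y) ≈ 1.7321
RHS = tan(x)+tan(y) ≈ -3.4641
Since 1.7321 ≠ -3.4641, the equation fails at this point, so it cannot hold for all real values of x and y for which both sides are defined.
The correct formula is tan(x+y) = (tan(x) + tan(y))/(1 - tan(x)tan(y)).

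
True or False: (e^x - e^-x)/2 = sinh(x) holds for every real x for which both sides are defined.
Claim: (e^x - e^-x)/2 = sinh(x).
Reasoning: This is exactly the definition of the hyperbolic sine: sinh(x) := (e^x - e^-x)/2.
So the two sides agree for every real x for which both sides are defined.

Conclusion: True.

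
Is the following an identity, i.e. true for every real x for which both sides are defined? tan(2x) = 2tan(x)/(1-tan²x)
Yes, this is an identity.

Claim: tan(2x) = 2tan(x)/(1-tan²x).
Reasoning: tan(2x) = sin(2x)/cos(2x) = 2sin(x)cos(x) / (cos²x - sin²x). Divide numerator and denominator by cos²x: 2tan(x) / (1 - tan²x).
So the two sides agree for every real x for which both sides are defined.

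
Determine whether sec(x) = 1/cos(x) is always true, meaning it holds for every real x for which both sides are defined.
Yes, this is an identity.

Claim: sec(x) = 1/cos(x).
Reasoning: sec(x) is by definition the reciprocal of cos(x), wherever cos(x) ≠ 0.
So the two sides agree for every real x for which both sides are defined.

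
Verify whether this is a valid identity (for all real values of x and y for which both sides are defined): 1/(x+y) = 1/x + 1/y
Claim: 1/(x+y) = 1/x + 1/y.
Test a specific point where both sides are defined: x = 4, y = 3/2.
LHS = 1/(x+y) ≈ 0.1818
RHS = 1/x + 1/y ≈ 0.9167
Since 0.1818 ≠ 0.9167, the equation fails at this point, so it cannot hold for all real values of x and y for which both sides are defined.
1/x + 1/y = (x+y)/(xy), which is not 1/(x+y).

Conclusion: No, this is NOT an identity.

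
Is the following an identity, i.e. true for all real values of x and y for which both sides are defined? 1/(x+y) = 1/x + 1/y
Claim: 1/(x+y) = 1/x + 1/y.
Test a specific point where both sides are defined: x = 3, y = 1.
LHS = 1/(x+y) ≈ 0.2500
RHS = 1/x + 1/y ≈ 1.3333
Since 0.2500 ≠ 1.3333, the equation fails at this point, so it cannot hold for all real values of x and y for which both sides are defined.
1/x + 1/y = (x+y)/(xy), which is not 1/(x+y).

Conclusion: No, this is NOT an identity.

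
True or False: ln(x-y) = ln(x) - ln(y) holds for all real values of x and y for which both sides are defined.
Claim: ln(x-y) = ln(x) - ln(y).
Test a specific point where both sides are defined: x = 5, y = 3/2.
LHS = ln(x-y) ≈ 1.2528
RHS = ln(x) - ln(y) ≈ 1.2040
Since 1.2528 ≠ 1.2040, the equation fails at this point, so it cannot hold for all real values of x and y for which both sides are defined.
ln(x) - ln(y) = ln(x/y), not ln(x-y).

Conclusion: False.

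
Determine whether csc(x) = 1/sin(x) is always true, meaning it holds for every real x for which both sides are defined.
Yes, this is an identity.

Claim: csc(x) = 1/sin(x).
Reasoning: csc(x) is by definition the reciprocal of sin(x), wherever sin(x) ≠ 0.
So the two sides agree for every real x for which both sides are defined.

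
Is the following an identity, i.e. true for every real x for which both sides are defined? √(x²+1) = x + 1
Claim: √(x²+1) = x + 1.
Test a specific point where both sides are defined: x = -2.
LHS = √(x²+1) ≈ 2.2361
RHS = x + 1 ≈ -1.0000
Since 2.2361 ≠ -1.0000, the equation fails at this point, so it cannot hold for every real x for which both sides are defined.
(x+1)² = x² + 2x + 1 ≠ x² + 1 unless x = 0.

Conclusion: No, this is NOT an identity.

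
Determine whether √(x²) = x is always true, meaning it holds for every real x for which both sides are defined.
No, this is NOT an identity.

Claim: √(x²) = x.
Test a specific point where both sides are defined: x = -3.
LHS = √(x²) ≈ 3.0000
RHS = x ≈ -3.0000
Since 3.0000 ≠ -3.0000, the equation fails at this point, so it cannot hold for every real x for which both sides are defined.
√(x²) = |x|, which differs from x whenever x < 0 (both sides are defined for every real x).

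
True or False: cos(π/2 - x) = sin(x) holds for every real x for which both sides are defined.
True.

Claim: cos(π/2 - x) = sin(x).
Reasoning: Use cos(u - v) = cos(u)cos(v) + sin(u)sin(v) with u = π/2, v = x: cos(π/2)cos(x) + sin(π/2)sin(x) = 0·cos(x) + 1·sin(x) = sin(x).
So the two sides agree for every real x for which both sides are defined.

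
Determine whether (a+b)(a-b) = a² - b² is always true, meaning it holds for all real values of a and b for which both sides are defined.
Yes, this is an identity.

Claim: (a+b)(a-b) = a² - b².
Reasoning: Expand: (a+b)(a-b) = a² - ab + ba - b² = a² - b² (the cross terms cancel).
So the two sides agree for all real values of a and b for which both sides are defined.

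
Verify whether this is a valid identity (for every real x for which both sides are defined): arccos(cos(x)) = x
No, this is NOT an identity.

Claim: arccos(cos(x)) = x.
Test a specific point where both sides are defined: x = -π/4.
LHS = arccos(cos(x)) ≈ 0.7854
RHS = x ≈ -0.7854
Since 0.7854 ≠ -0.7854, the equation fails at this point, so it cannot hold for every real x for which both sides are defined.
arccos only returns values in [0, π], so arccos(cos(x)) = x holds only for x in that interval, not for all real x.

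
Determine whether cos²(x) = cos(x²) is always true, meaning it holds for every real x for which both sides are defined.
Claim: cos²(x) = cos(x²).
Test a specific point where both sides are defined: x = 3π/4.
LHS = cos²(x) ≈ 0.5000
RHS = cos(x²) ≈ 0.7442
Since 0.5000 ≠ 0.7442, the equation fails at this point, so it cannot hold for every real x for which both sides are defined.
cos²(x) means (cos x)², squaring the output; cos(x²) squares the input. These are different functions.

Conclusion: No, this is NOT an identity.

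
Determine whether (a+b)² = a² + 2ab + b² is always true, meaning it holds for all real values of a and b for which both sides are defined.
Claim: (a+b)² = a² + 2ab + b².
Reasoning: Expand: (a+b)² = (a+b)(a+b) = a·a + a·b + b·a + b·b = a² + 2ab + b².
So the two sides agree for all real values of a and b for which both sides are defined.

Conclusion: Yes, this is an identity.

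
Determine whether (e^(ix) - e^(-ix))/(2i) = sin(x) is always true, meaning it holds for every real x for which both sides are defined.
Claim: (e^(ix) - e^(-ix))/(2i) = sin(x).
Reasoning: By Euler's formula e^(ix) = cos(x) + i·sin(x) and e^(-ix) = cos(x) - i·sin(x). Subtracting cancels the cosine terms: e^(ix) - e^(-ix) = 2i·sin(x); divide by 2i.
So the two sides agree for every real x for which both sides are defined.

Conclusion: Yes, this is an identity.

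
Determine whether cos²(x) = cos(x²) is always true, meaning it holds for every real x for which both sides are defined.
No, this is NOT an identity.

Claim: cos²(x) = cos(x²).
Test a specific point where both sides are defined: x = π.
LHS = cos²(x) ≈ 1.0000
RHS = cos(x²) ≈ -0.9027
Since 1.0000 ≠ -0.9027, the equation fails at this point, so it cannot hold for every real x for which both sides are defined.
cos²(x) means (cos x)², squaring the output; cos(x²) squares the input. These are different functions.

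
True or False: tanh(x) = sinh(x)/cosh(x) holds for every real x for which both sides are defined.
True.

Claim: tanh(x) = sinh(x)/cosh(x).
Reasoning: tanh(x) is defined as sinh(x)/cosh(x) = (e^x - e^-x)/(e^x + e^-x); cosh(x) ≥ 1 is never zero, so this holds for every real x.
So the two sides agree for every real x for which both sides are defined.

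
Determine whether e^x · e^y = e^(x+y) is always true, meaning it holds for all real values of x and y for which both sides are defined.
Claim: e^x · e^y = e^(x+y).
Reasoning: This is the law of exponents for a common base: multiplying powers adds exponents. E.g. from the series, (Σ x^j/j!)(Σ y^k/k!) = Σ_m (Σ_{j+k=m} x^j y^k/(j!k!)) = Σ_m (x+y)^m/m! by the binomial theorem.
So the two sides agree for all real values of x and y for which both sides are defined.

Conclusion: Yes, this is an identity.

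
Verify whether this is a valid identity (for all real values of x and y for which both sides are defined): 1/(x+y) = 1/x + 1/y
No, this is NOT an identity.

Claim: 1/(x+y) = 1/x + 1/y.
Test a specific point where both sides are defined: x = 5, y = -3.
LHS = 1/(x+y) ≈ 0.5000
RHS = 1/x + 1/y ≈ -0.1333
Since 0.5000 ≠ -0.1333, the equation fails at this point, so it cannot hold for all real values of x and y for which both sides are defined.
1/x + 1/y = (x+y)/(xy), which is not 1/(x+y).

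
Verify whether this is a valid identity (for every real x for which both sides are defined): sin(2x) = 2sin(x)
Claim: sin(2x) = 2sin(x).
Test a specific point where both sides are defined: x = -π/4.
LHS = sin(2x) ≈ -1.0000
RHS = 2sin(x) ≈ -1.4142
Since -1.0000 ≠ -1.4142, the equation fails at this point, so it cannot hold for every real x for which both sides are defined.
The correct double-angle formula is sin(2x) = 2sin(x)cos(x).

Conclusion: No, this is NOT an identity.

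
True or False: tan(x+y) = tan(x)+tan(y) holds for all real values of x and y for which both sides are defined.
Claim: tan(x+y) = tan(x)+tan(y).
Test a specific point where both sides are defined: x = -π/3, y = -π/4.
LHS = tan(x+y) ≈ 3.7321
RHS = tan(x)+tan(y) ≈ -2.7321
Since 3.7321 ≠ -2.7321, the equation fails at this point, so it cannot hold for all real values of x and y for which both sides are defined.
The correct formula is tan(x+y) = (tan(x) + tan(y))/(1 - tan(x)tan(y)).

Conclusion: False.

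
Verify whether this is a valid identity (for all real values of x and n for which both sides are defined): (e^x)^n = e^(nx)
Yes, this is an identity.

Claim: (e^x)^n = e^(nx).
Reasoning: e^x is a positive real number, and for a positive base B and real exponent n, B^n = e^(n·ln B). With B = e^x, ln B = x, so (e^x)^n = e^(n·x).
So the two sides agree for all real values of x and n for which both sides are defined.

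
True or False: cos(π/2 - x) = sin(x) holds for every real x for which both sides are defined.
Claim: cos(π/2 - x) = sin(x).
Reasoning: Use cos(u - v) = cos(u)cos(v) + sin(u)sin(v) with u = π/2, v = x: cos(π/2)cos(x) + sin(π/2)sin(x) = 0·cos(x) + 1·sin(x) = sin(x).
So the two sides agree for every real x for which both sides are defined.

Conclusion: True.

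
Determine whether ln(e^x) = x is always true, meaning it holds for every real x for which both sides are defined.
Yes, this is an identity.

Claim: ln(e^x) = x.
Reasoning: ln is the inverse of the exponential: ln(e^x) asks for the exponent p with e^p = e^x, and since e^p is one-to-one that exponent is p = x.
So the two sides agree for every real x for which both sides are defined.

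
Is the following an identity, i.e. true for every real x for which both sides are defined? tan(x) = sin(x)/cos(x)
Yes, this is an identity.

Claim: tan(x) = sin(x)/cos(x).
Reasoning: For an angle x whose terminal point on the unit circle is (cos x, sin x), tan(x) is defined as the ratio (second coordinate)/(first coordinate) = sin(x)/cos(x), wherever cos(x) ≠ 0.
So the two sides agree for every real x for which both sides are defined.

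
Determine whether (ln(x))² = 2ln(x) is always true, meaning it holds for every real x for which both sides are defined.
Claim: (ln(x))² = 2ln(x).
Test a specific point where both sides are defined: x = 4.
LHS = (ln(x))² ≈ 1.9218
RHS = 2ln(x) ≈ 2.7726
Since 1.9218 ≠ 2.7726, the equation fails at this point, so it cannot hold for every real x for which both sides are defined.
2ln(x) equals ln(x²), which is not the same as (ln x)².

Conclusion: No, this is NOT an identity.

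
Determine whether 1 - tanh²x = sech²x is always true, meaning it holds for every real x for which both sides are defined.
Claim: 1 - tanh²x = sech²x.
Reasoning: Divide cosh²x - sinh²x = 1 through by cosh²x (never zero): 1 - tanh²x = 1/cosh²x = sech²x.
So the two sides agree for every real x for which both sides are defined.

Conclusion: Yes, this is an identity.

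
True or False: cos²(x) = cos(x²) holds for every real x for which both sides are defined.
Claim: cos²(x) = cos(x²).
Test a specific point where both sides are defined: x = π/2.
LHS = cos²(x) ≈ 0.0000
RHS = cos(x²) ≈ -0.7812
Since 0.0000 ≠ -0.7812, the equation fails at this point, so it cannot hold for every real x for which both sides are defined.
cos²(x) means (cos x)², squaring the output; cos(x²) squares the input. These are different functions.

Conclusion: False.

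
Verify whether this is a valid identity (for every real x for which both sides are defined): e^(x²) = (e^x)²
No, this is NOT an identity.

Claim: e^(x²) = (e^x)².
Test a specific point where both sides are defined: x = 3.
LHS = e^(x²) ≈ 8103.0839
RHS = (e^x)² ≈ 403.4288
Since 8103.0839 ≠ 403.4288, the equation fails at this point, so it cannot hold for every real x for which both sides are defined.
(e^x)² = e^(2x), and 2x ≠ x² in general.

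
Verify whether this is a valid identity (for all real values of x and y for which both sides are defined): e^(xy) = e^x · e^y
Claim: e^(xy) = e^x · e^y.
Test a specific point where both sides are defined: x = -2, y = 3.
LHS = e^(xy) ≈ 0.0025
RHS = e^x · e^y ≈ 2.7183
Since 0.0025 ≠ 2.7183, the equation fails at this point, so it cannot hold for all real values of x and y for which both sides are defined.
e^x · e^y = e^(x+y), not e^(xy).

Conclusion: No, this is NOT an identity.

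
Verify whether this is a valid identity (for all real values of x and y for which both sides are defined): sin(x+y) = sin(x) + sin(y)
No, this is NOT an identity.

Claim: sin(x+y) = sin(x) + sin(y).
Test a specific point where both sides are defined: x = -π/2, y = 2π/3.
LHS = sin(x+y) ≈ 0.5000
RHS = sin(x) + sin(y) ≈ -0.1340
Since 0.5000 ≠ -0.1340, the equation fails at this point, so it cannot hold for all real values of x and y for which both sides are defined.
The correct expansion is sin(x+y) = sin(x)cos(y) + cos(x)sin(y); sine is not additive.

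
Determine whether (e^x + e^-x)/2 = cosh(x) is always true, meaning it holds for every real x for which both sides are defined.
Yes, this is an identity.

Claim: (e^x + e^-x)/2 = cosh(x).
Reasoning: This is exactly the definition of the hyperbolic cosine: cosh(x) := (e^x + e^-x)/2.
So the two sides agree for every real x for which both sides are defined.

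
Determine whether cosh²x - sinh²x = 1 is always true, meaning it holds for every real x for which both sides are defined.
Yes, this is an identity.

Claim: cosh²x - sinh²x = 1.
Reasoning: With cosh(x) = (e^x + e^-x)/2 and sinh(x) = (e^x - e^-x)/2: cosh²x = (e^(2x) + 2 + e^(-2x))/4 and sinh²x = (e^(2x) - 2 + e^(-2x))/4. Subtracting leaves 4/4 = 1.
So the two sides agree for every real x for which both sides are defined.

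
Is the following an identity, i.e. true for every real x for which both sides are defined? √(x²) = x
No, this is NOT an identity.

Claim: √(x²) = x.
Test a specific point where both sides are defined: x = -3.
LHS = √(x²) ≈ 3.0000
RHS = x ≈ -3.0000
Since 3.0000 ≠ -3.0000, the equation fails at this point, so it cannot hold for every real x for which both sides are defined.
√(x²) = |x|, which differs from x whenever x < 0 (both sides are defined for every real x).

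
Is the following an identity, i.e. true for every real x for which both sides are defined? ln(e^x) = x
Claim: ln(e^x) = x.
Reasoning: ln is the inverse of the exponential: ln(e^x) asks for the exponent p with e^p = e^x, and since e^p is one-to-one that exponent is p = x.
So the two sides agree for every real x for which both sides are defined.

Conclusion: Yes, this is an identity.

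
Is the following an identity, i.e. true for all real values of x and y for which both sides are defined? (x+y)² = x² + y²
No, this is NOT an identity.

Claim: (x+y)² = x² + y².
Test a specific point where both sides are defined: x = -1, y = -3.
LHS = (x+y)² ≈ 16.0000
RHS = x² + y² ≈ 10.0000
Since 16.0000 ≠ 10.0000, the equation fails at this point, so it cannot hold for all real values of x and y for which both sides are defined.
The correct expansion is (x+y)² = x² + 2xy + y²; the cross term 2xy is missing.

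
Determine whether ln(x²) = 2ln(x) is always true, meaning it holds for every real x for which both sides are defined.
Yes, this is an identity.

Claim: ln(x²) = 2ln(x).
Reasoning: The right side requires x > 0. For x > 0, x² = (e^(ln x))² = e^(2ln x), so ln(x²) = 2ln(x). (For x < 0 the right side is undefined, so those values are outside the claim.)
So the two sides agree for every real x for which both sides are defined.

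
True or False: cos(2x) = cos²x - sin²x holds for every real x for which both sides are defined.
Claim: cos(2x) = cos²x - sin²x.
Reasoning: Put y = x in the addition formula cos(x+y) = cos(x)cos(y) - sin(x)sin(y): cos(2x) = cos²x - sin²x.
So the two sides agree for every real x for which both sides are defined.

Conclusion: True.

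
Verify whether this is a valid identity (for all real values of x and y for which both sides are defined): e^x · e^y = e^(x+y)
Claim: e^x · e^y = e^(x+y).
Reasoning: This is the law of exponents for a common base: multiplying powers adds exponents. E.g. from the series, (Σ x^j/j!)(Σ y^k/k!) = Σ_m (Σ_{j+k=m} x^j y^k/(j!k!)) = Σ_m (x+y)^m/m! by the binomial theorem.
So the two sides agree for all real values of x and y for which both sides are defined.

Conclusion: Yes, this is an identity.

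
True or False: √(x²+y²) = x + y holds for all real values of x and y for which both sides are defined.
Claim: √(x²+y²) = x + y.
Test a specific point where both sides are defined: x = 4, y = 5.
LHS = √(x²+y²) ≈ 6.4031
RHS = x + y ≈ 9.0000
Since 6.4031 ≠ 9.0000, the equation fails at this point, so it cannot hold for all real values of x and y for which both sides are defined.
(x+y)² = x² + 2xy + y², not x² + y², so the square root does not split this way.

Conclusion: False.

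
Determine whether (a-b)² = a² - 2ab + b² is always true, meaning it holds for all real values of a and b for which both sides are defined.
Yes, this is an identity.

Claim: (a-b)² = a² - 2ab + b².
Reasoning: Expand: (a-b)² = (a-b)(a-b) = a·a - a·b - b·a + b·b = a² - 2ab + b².
So the two sides agree for all real values of a and b for which both sides are defined.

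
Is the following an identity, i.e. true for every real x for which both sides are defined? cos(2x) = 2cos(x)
No, this is NOT an identity.

Claim: cos(2x) = 2cos(x).
Test a specific point where both sides are defined: x = π.
LHS = cos(2x) ≈ 1.0000
RHS = 2cos(x) ≈ -2.0000
Since 1.0000 ≠ -2.0000, the equation fails at this point, so it cannot hold for every real x for which both sides are defined.
The correct double-angle formula is cos(2x) = cos²x - sin²x.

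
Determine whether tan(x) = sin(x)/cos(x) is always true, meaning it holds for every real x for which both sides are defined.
Yes, this is an identity.

Claim: tan(x) = sin(x)/cos(x).
Reasoning: For an angle x whose terminal point on the unit circle is (cos x, sin x), tan(x) is defined as the ratio (second coordinate)/(first coordinate) = sin(x)/cos(x), wherever cos(x) ≠ 0.
So the two sides agree for every real x for which both sides are defined.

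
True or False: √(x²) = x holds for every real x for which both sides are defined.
Claim: √(x²) = x.
Test a specific point where both sides are defined: x = -2.
LHS = √(x²) ≈ 2.0000
RHS = x ≈ -2.0000
Since 2.0000 ≠ -2.0000, the equation fails at this point, so it cannot hold for every real x for which both sides are defined.
√(x²) = |x|, which differs from x whenever x < 0 (both sides are defined for every real x).

Conclusion: False.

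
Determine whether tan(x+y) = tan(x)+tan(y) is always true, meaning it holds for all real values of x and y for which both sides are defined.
Claim: tan(x+y) = tan(x)+tan(y).
Test a specific point where both sides are defined: x = 3π/4, y = -π/6.
LHS = tan(x+y) ≈ -3.7321
RHS = tan(x)+tan(y) ≈ -1.5774
Since -3.7321 ≠ -1.5774, the equation fails at this point, so it cannot hold for all real values of x and y for which both sides are defined.
The correct formula is tan(x+y) = (tan(x) + tan(y))/(1 - tan(x)tan(y)).

Conclusion: No, this is NOT an identity.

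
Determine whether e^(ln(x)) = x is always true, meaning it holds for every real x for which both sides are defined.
Yes, this is an identity.

Claim: e^(ln(x)) = x.
Reasoning: For x > 0, ln(x) is by definition the exponent p such that e^p = x. Raising e to that exponent therefore returns x: e^(ln x) = x.
So the two sides agree for every real x for which both sides are defined.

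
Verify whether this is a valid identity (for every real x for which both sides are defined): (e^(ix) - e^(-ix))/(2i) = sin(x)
Yes, this is an identity.

Claim: (e^(ix) - e^(-ix))/(2i) = sin(x).
Reasoning: By Euler's formula e^(ix) = cos(x) + i·sin(x) and e^(-ix) = cos(x) - i·sin(x). Subtracting cancels the cosine terms: e^(ix) - e^(-ix) = 2i·sin(x); divide by 2i.
So the two sides agree for every real x for which both sides are defined.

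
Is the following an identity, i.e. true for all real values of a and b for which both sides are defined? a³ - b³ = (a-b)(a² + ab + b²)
Yes, this is an identity.

Claim: a³ - b³ = (a-b)(a² + ab + b²).
Reasoning: Expand the right side: (a-b)(a² + ab + b²) = a³ + a²b + ab² - a²b - ab² - b³ = a³ - b³ (the middle terms cancel in pairs).
So the two sides agree for all real values of a and b for which both sides are defined.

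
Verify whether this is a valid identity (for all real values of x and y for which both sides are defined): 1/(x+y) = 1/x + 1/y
Claim: 1/(x+y) = 1/x + 1/y.
Test a specific point where both sides are defined: x = 3/2, y = -3.
LHS = 1/(x+y) ≈ -0.6667
RHS = 1/x + 1/y ≈ 0.3333
Since -0.6667 ≠ 0.3333, the equation fails at this point, so it cannot hold for all real values of x and y for which both sides are defined.
1/x + 1/y = (x+y)/(xy), which is not 1/(x+y).

Conclusion: No, this is NOT an identity.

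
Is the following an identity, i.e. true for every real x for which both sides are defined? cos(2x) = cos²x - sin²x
Claim: cos(2x) = cos²x - sin²x.
Reasoning: Put y = x in the addition formula cos(x+y) = cos(x)cos(y) - sin(x)sin(y): cos(2x) = cos²x - sin²x.
So the two sides agree for every real x for which both sides are defined.

Conclusion: Yes, this is an identity.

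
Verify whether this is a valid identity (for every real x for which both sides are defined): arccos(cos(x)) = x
No, this is NOT an identity.

Claim: arccos(cos(x)) = x.
Test a specific point where both sides are defined: x = -π/4.
LHS = arccos(cos(x)) ≈ 0.7854
RHS = x ≈ -0.7854
Since 0.7854 ≠ -0.7854, the equation fails at this point, so it cannot hold for every real x for which both sides are defined.
arccos only returns values in [0, π], so arccos(cos(x)) = x holds only for x in that interval, not for all real x.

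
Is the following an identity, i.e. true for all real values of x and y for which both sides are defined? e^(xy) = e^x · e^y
No, this is NOT an identity.

Claim: e^(xy) = e^x · e^y.
Test a specific point where both sides are defined: x = -3, y = 1.
LHS = e^(xy) ≈ 0.0498
RHS = e^x · e^y ≈ 0.1353
Since 0.0498 ≠ 0.1353, the equation fails at this point, so it cannot hold for all real values of x and y for which both sides are defined.
e^x · e^y = e^(x+y), not e^(xy).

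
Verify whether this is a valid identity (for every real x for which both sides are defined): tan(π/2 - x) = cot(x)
Yes, this is an identity.

Claim: tan(π/2 - x) = cot(x).
Reasoning: tan(π/2 - x) = sin(π/2 - x)/cos(π/2 - x) = cos(x)/sin(x) = cot(x), using the cofunction identities sin(π/2 - x) = cos(x) and cos(π/2 - x) = sin(x).
So the two sides agree for every real x for which both sides are defined.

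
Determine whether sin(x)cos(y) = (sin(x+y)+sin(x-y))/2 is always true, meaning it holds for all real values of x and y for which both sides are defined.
Yes, this is an identity.

Claim: sin(x)cos(y) = (sin(x+y)+sin(x-y))/2.
Reasoning: sin(x+y) = sin(x)cos(y) + cos(x)sin(y) and sin(x-y) = sin(x)cos(y) - cos(x)sin(y). Adding, sin(x+y) + sin(x-y) = 2sin(x)cos(y); divide by 2.
So the two sides agree for all real values of x and y for which both sides are defined.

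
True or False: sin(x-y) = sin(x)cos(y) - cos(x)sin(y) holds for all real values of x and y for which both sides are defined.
True.

Claim: sin(x-y) = sin(x)cos(y) - cos(x)sin(y).
Reasoning: Replace y by -y in sin(x+y) = sin(x)cos(y) + cos(x)sin(y) and use cos(-y) = cos(y), sin(-y) = -sin(y): sin(x-y) = sin(x)cos(y) - cos(x)sin(y).
So the two sides agree for all real values of x and y for which both sides are defined.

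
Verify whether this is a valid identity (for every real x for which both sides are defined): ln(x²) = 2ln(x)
Claim: ln(x²) = 2ln(x).
Reasoning: The right side requires x > 0. For x > 0, x² = (e^(ln x))² = e^(2ln x), so ln(x²) = 2ln(x). (For x < 0 the right side is undefined, so those values are outside the claim.)
So the two sides agree for every real x for which both sides are defined.

Conclusion: Yes, this is an identity.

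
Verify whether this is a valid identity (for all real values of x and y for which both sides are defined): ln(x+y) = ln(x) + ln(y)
Claim: ln(x+y) = ln(x) + ln(y).
Test a specific point where both sides are defined: x = 3/2, y = 5.
LHS = ln(x+y) ≈ 1.8718
RHS = ln(x) + ln(y) ≈ 2.0149
Since 1.8718 ≠ 2.0149, the equation fails at this point, so it cannot hold for all real values of x and y for which both sides are defined.
ln(x) + ln(y) = ln(xy), not ln(x+y).

Conclusion: No, this is NOT an identity.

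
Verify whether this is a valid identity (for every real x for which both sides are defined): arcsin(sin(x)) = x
Claim: arcsin(sin(x)) = x.
Test a specific point where both sides are defined: x = 3π/4.
LHS = arcsin(sin(x)) ≈ 0.7854
RHS = x ≈ 2.3562
Since 0.7854 ≠ 2.3562, the equation fails at this point, so it cannot hold for every real x for which both sides are defined.
arcsin only returns values in [-π/2, π/2], so arcsin(sin(x)) = x holds only for x in that interval, not for all real x.

Conclusion: No, this is NOT an identity.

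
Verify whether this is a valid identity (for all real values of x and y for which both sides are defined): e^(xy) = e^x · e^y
No, this is NOT an identity.

Claim: e^(xy) = e^x · e^y.
Test a specific point where both sides are defined: x = 1/2, y = -2.
LHS = e^(xy) ≈ 0.3679
RHS = e^x · e^y ≈ 0.2231
Since 0.3679 ≠ 0.2231, the equation fails at this point, so it cannot hold for all real values of x and y for which both sides are defined.
e^x · e^y = e^(x+y), not e^(xy).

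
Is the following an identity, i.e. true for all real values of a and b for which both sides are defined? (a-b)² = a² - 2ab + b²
Claim: (a-b)² = a² - 2ab + b².
Reasoning: Expand: (a-b)² = (a-b)(a-b) = a·a - a·b - b·a + b·b = a² - 2ab + b².
So the two sides agree for all real values of a and b for which both sides are defined.

Conclusion: Yes, this is an identity.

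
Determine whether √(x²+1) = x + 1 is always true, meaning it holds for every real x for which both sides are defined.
Claim: √(x²+1) = x + 1.
Test a specific point where both sides are defined: x = 5.
LHS = √(x²+1) ≈ 5.0990
RHS = x + 1 ≈ 6.0000
Since 5.0990 ≠ 6.0000, the equation fails at this point, so it cannot hold for every real x for which both sides are defined.
(x+1)² = x² + 2x + 1 ≠ x² + 1 unless x = 0.

Conclusion: No, this is NOT an identity.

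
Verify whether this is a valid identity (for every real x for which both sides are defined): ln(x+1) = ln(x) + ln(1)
No, this is NOT an identity.

Claim: ln(x+1) = ln(x) + ln(1).
Test a specific point where both sides are defined: x = 3.
LHS = ln(x+1) ≈ 1.3863
RHS = ln(x) + ln(1) ≈ 1.0986
Since 1.3863 ≠ 1.0986, the equation fails at this point, so it cannot hold for every real x for which both sides are defined.
ln(1) = 0, so the right side is just ln(x), which differs from ln(x+1).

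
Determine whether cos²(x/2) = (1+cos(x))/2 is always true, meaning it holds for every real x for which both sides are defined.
Claim: cos²(x/2) = (1+cos(x))/2.
Reasoning: Use cos(2θ) = 2cos²θ - 1 with θ = x/2: cos(x) = 2cos²(x/2) - 1. Solving for cos²(x/2) gives (1 + cos(x))/2.
So the two sides agree for every real x for which both sides are defined.

Conclusion: Yes, this is an identity.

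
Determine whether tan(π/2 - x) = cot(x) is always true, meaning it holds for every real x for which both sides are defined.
Yes, this is an identity.

Claim: tan(π/2 - x) = cot(x).
Reasoning: tan(π/2 - x) = sin(π/2 - x)/cos(π/2 - x) = cos(x)/sin(x) = cot(x), using the cofunction identities sin(π/2 - x) = cos(x) and cos(π/2 - x) = sin(x).
So the two sides agree for every real x for which both sides are defined.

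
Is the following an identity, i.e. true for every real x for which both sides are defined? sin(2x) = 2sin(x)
No, this is NOT an identity.

Claim: sin(2x) = 2sin(x).
Test a specific point where both sides are defined: x = π/6.
LHS = sin(2x) ≈ 0.8660
RHS = 2sin(x) ≈ 1.0000
Since 0.8660 ≠ 1.0000, the equation fails at this point, so it cannot hold for every real x for which both sides are defined.
The correct double-angle formula is sin(2x) = 2sin(x)cos(x).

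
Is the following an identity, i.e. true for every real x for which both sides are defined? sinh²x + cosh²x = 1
Claim: sinh²x + cosh²x = 1.
Test a specific point where both sides are defined: x = 1.
LHS = sinh²x + cosh²x ≈ 3.7622
RHS = 1 ≈ 1.0000
Since 3.7622 ≠ 1.0000, the equation fails at this point, so it cannot hold for every real x for which both sides are defined.
The correct hyperbolic identity is cosh²x - sinh²x = 1 (a difference); the sum sinh²x + cosh²x equals cosh(2x).

Conclusion: No, this is NOT an identity.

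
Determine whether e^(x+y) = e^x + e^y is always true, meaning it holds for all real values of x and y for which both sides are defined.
Claim: e^(x+y) = e^x + e^y.
Test a specific point where both sides are defined: x = 5, y = -2.
LHS = e^(x+y) ≈ 20.0855
RHS = e^x + e^y ≈ 148.5485
Since 20.0855 ≠ 148.5485, the equation fails at this point, so it cannot hold for all real values of x and y for which both sides are defined.
The correct rule is e^(x+y) = e^x · e^y (a product, not a sum).

Conclusion: No, this is NOT an identity.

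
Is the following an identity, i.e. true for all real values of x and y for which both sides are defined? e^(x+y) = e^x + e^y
No, this is NOT an identity.

Claim: e^(x+y) = e^x + e^y.
Test a specific point where both sides are defined: x = 5, y = 4.
LHS = e^(x+y) ≈ 8103.0839
RHS = e^x + e^y ≈ 203.0113
Since 8103.0839 ≠ 203.0113, the equation fails at this point, so it cannot hold for all real values of x and y for which both sides are defined.
The correct rule is e^(x+y) = e^x · e^y (a product, not a sum).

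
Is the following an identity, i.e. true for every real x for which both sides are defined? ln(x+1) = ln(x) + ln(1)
No, this is NOT an identity.

Claim: ln(x+1) = ln(x) + ln(1).
Test a specific point where both sides are defined: x = 1/2.
LHS = ln(x+1) ≈ 0.4055
RHS = ln(x) + ln(1) ≈ -0.6931
Since 0.4055 ≠ -0.6931, the equation fails at this point, so it cannot hold for every real x for which both sides are defined.
ln(1) = 0, so the right side is just ln(x), which differs from ln(x+1).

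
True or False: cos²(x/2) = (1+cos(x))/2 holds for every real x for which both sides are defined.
True.

Claim: cos²(x/2) = (1+cos(x))/2.
Reasoning: Use cos(2θ) = 2cos²θ - 1 with θ = x/2: cos(x) = 2cos²(x/2) - 1. Solving for cos²(x/2) gives (1 + cos(x))/2.
So the two sides agree for every real x for which both sides are defined.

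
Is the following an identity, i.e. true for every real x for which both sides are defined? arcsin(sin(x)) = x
No, this is NOT an identity.

Claim: arcsin(sin(x)) = x.
Test a specific point where both sides are defined: x = π.
LHS = arcsin(sin(x)) ≈ 0.0000
RHS = x ≈ 3.1416
Since 0.0000 ≠ 3.1416, the equation fails at this point, so it cannot hold for every real x for which both sides are defined.
arcsin only returns values in [-π/2, π/2], so arcsin(sin(x)) = x holds only for x in that interval, not for all real x.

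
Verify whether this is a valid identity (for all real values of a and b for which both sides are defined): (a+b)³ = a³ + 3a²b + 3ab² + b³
Yes, this is an identity.

Claim: (a+b)³ = a³ + 3a²b + 3ab² + b³.
Reasoning: (a+b)³ = (a+b)(a+b)² = (a+b)(a² + 2ab + b²) = a³ + 2a²b + ab² + a²b + 2ab² + b³ = a³ + 3a²b + 3ab² + b³.
So the two sides agree for all real values of a and b for which both sides are defined.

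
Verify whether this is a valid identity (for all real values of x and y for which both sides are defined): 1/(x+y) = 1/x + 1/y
Claim: 1/(x+y) = 1/x + 1/y.
Test a specific point where both sides are defined: x = 3/2, y = 3.
LHS = 1/(x+y) ≈ 0.2222
RHS = 1/x + 1/y ≈ 1.0000
Since 0.2222 ≠ 1.0000, the equation fails at this point, so it cannot hold for all real values of x and y for which both sides are defined.
1/x + 1/y = (x+y)/(xy), which is not 1/(x+y).

Conclusion: No, this is NOT an identity.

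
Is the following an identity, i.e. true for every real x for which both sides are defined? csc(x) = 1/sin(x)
Yes, this is an identity.

Claim: csc(x) = 1/sin(x).
Reasoning: csc(x) is by definition the reciprocal of sin(x), wherever sin(x) ≠ 0.
So the two sides agree for every real x for which both sides are defined.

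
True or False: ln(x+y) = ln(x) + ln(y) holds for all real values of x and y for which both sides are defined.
Claim: ln(x+y) = ln(x) + ln(y).
Test a specific point where both sides are defined: x = 2, y = 1.
LHS = ln(x+y) ≈ 1.0986
RHS = ln(x) + ln(y) ≈ 0.6931
Since 1.0986 ≠ 0.6931, the equation fails at this point, so it cannot hold for all real values of x and y for which both sides are defined.
ln(x) + ln(y) = ln(xy), not ln(x+y).

Conclusion: False.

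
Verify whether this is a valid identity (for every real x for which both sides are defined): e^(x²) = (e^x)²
Claim: e^(x²) = (e^x)².
Test a specific point where both sides are defined: x = -1.
LHS = e^(x²) ≈ 2.7183
RHS = (e^x)² ≈ 0.1353
Since 2.7183 ≠ 0.1353, the equation fails at this point, so it cannot hold for every real x for which both sides are defined.
(e^x)² = e^(2x), and 2x ≠ x² in general.

Conclusion: No, this is NOT an identity.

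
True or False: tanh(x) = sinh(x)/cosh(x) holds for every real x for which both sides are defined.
Claim: tanh(x) = sinh(x)/cosh(x).
Reasoning: tanh(x) is defined as sinh(x)/cosh(x) = (e^x - e^-x)/(e^x + e^-x); cosh(x) ≥ 1 is never zero, so this holds for every real x.
So the two sides agree for every real x for which both sides are defined.

Conclusion: True.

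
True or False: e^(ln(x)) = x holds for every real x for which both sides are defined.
Claim: e^(ln(x)) = x.
Reasoning: For x > 0, ln(x) is by definition the exponent p such that e^p = x. Raising e to that exponent therefore returns x: e^(ln x) = x.
So the two sides agree for every real x for which both sides are defined.

Conclusion: True.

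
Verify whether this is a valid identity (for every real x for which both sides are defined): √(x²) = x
Claim: √(x²) = x.
Test a specific point where both sides are defined: x = -1.
LHS = √(x²) ≈ 1.0000
RHS = x ≈ -1.0000
Since 1.0000 ≠ -1.0000, the equation fails at this point, so it cannot hold for every real x for which both sides are defined.
√(x²) = |x|, which differs from x whenever x < 0 (both sides are defined for every real x).

Conclusion: No, this is NOT an identity.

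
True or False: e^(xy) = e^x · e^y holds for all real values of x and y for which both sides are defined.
False.

Claim: e^(xy) = e^x · e^y.
Test a specific point where both sides are defined: x = -1, y = -1.
LHS = e^(xy) ≈ 2.7183
RHS = e^x · e^y ≈ 0.1353
Since 2.7183 ≠ 0.1353, the equation fails at this point, so it cannot hold for all real values of x and y for which both sides are defined.
e^x · e^y = e^(x+y), not e^(xy).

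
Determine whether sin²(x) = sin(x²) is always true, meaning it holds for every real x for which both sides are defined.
No, this is NOT an identity.

Claim: sin²(x) = sin(x²).
Test a specific point where both sides are defined: x = -π/6.
LHS = sin²(x) ≈ 0.2500
RHS = sin(x²) ≈ 0.2707
Since 0.2500 ≠ 0.2707, the equation fails at this point, so it cannot hold for every real x for which both sides are defined.
sin²(x) means (sin x)², squaring the output; sin(x²) squares the input. These are different functions.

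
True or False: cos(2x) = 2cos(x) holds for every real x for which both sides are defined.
False.

Claim: cos(2x) = 2cos(x).
Test a specific point where both sides are defined: x = -π/2.
LHS = cos(2x) ≈ -1.0000
RHS = 2cos(x) ≈ 0.0000
Since -1.0000 ≠ 0.0000, the equation fails at this point, so it cannot hold for every real x for which both sides are defined.
The correct double-angle formula is cos(2x) = cos²x - sin²x.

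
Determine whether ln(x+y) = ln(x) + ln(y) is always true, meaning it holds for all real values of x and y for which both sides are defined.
No, this is NOT an identity.

Claim: ln(x+y) = ln(x) + ln(y).
Test a specific point where both sides are defined: x = 4, y = 5.
LHS = ln(x+y) ≈ 2.1972
RHS = ln(x) + ln(y) ≈ 2.9957
Since 2.1972 ≠ 2.9957, the equation fails at this point, so it cannot hold for all real values of x and y for which both sides are defined.
ln(x) + ln(y) = ln(xy), not ln(x+y).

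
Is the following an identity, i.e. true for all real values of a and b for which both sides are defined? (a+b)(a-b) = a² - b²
Claim: (a+b)(a-b) = a² - b².
Reasoning: Expand: (a+b)(a-b) = a² - ab + ba - b² = a² - b² (the cross terms cancel).
So the two sides agree for all real values of a and b for which both sides are defined.

Conclusion: Yes, this is an identity.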